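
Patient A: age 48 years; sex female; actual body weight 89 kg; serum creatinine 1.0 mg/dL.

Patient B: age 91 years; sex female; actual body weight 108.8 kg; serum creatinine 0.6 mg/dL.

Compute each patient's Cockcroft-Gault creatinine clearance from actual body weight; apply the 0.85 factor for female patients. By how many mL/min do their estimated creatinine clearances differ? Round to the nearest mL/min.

8 mL/min

Patient A: CrCl = (140 − 48) × 89 / (72 × 1) × 0.85 = 8188.0 / 72.00 × 0.85 ≈ 96.7 mL/min
Patient B: CrCl = (140 − 91) × 108.8 / (72 × 0.6) × 0.85 = 5331.2 / 43.20 × 0.85 ≈ 104.9 mL/min
|96.7 − 104.9| = 8.2 mL/min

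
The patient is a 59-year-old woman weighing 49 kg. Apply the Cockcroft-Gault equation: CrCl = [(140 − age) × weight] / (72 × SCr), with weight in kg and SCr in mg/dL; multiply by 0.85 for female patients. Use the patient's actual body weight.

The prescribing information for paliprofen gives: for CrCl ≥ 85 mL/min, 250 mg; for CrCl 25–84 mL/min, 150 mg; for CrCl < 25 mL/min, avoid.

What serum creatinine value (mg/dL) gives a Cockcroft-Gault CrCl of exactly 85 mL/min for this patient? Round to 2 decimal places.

0.55 mg/dL

Standard dose requires CrCl ≥ 85 mL/min.
Set (140 − 59) × 49 × 0.85 / (72 × SCr) = 85
SCr = (140 − 59) × 49 × 0.85 / (72 × 85) = 0.551 mg/dL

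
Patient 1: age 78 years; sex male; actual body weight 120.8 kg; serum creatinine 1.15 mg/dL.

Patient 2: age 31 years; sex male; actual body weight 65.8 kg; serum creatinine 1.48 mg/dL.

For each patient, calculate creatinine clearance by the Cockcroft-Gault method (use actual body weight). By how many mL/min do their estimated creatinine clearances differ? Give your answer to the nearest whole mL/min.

Patient 1: CrCl = (140 − 78) × 120.8 / (72 × 1.15) = 7489.6 / 82.80 ≈ 90.5 mL/min
Patient 2: CrCl = (140 − 31) × 65.8 / (72 × 1.48) = 7172.2 / 106.56 ≈ 67.3 mL/min
|90.5 − 67.3| = 23.2 mL/min

23 mL/min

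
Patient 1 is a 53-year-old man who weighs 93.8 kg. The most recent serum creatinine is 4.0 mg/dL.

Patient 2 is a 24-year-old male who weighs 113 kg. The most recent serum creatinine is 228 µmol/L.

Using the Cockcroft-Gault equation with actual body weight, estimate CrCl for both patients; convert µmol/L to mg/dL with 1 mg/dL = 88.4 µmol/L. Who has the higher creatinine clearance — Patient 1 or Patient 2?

Patient 2

Patient 1: CrCl = (140 − 53) × 93.8 / (72 × 4) = 8160.6 / 288.00 ≈ 28.3 mL/min
Patient 2: SCr = 228 / 88.4 = 2.579 mg/dL
Patient 2: CrCl = (140 − 24) × 113 / (72 × 2.579) = 13108.0 / 185.69 ≈ 70.6 mL/min
28.3 vs 70.6 mL/min → Patient 2 is higher.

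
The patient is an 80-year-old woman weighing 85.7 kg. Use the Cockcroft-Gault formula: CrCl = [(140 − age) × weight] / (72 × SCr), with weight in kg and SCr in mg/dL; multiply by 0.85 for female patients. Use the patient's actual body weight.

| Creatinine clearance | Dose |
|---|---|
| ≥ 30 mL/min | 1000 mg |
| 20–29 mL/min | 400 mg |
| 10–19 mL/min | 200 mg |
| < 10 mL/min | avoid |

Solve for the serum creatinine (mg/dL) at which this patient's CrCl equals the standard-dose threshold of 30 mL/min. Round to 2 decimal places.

2.02 mg/dL

Standard dose requires CrCl ≥ 30 mL/min.
Set (140 − 80) × 85.7 × 0.85 / (72 × SCr) = 30
SCr = (140 − 80) × 85.7 × 0.85 / (72 × 30) = 2.023 mg/dL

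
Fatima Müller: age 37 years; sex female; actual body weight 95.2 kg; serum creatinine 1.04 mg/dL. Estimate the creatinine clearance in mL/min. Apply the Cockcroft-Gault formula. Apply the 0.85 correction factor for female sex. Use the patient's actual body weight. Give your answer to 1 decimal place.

111.3 mL/min

CrCl = (140 − 37) × 95.2 / (72 × 1.04) × 0.85 = 9805.6 / 74.88 × 0.85 ≈ 111.3 mL/min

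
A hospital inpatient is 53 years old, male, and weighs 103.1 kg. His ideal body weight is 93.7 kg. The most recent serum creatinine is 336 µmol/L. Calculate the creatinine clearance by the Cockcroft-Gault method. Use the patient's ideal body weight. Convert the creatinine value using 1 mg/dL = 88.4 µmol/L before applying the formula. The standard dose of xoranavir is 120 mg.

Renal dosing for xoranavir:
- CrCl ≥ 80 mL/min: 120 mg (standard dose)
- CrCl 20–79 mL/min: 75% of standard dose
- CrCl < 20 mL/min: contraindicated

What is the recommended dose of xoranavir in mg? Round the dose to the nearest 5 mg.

90 mg

SCr = 336 / 88.4 = 3.801 mg/dL
CrCl = (140 − 53) × 93.7 / (72 × 3.801) = 8151.9 / 273.67 ≈ 29.8 mL/min
CrCl ≈ 30 mL/min → bracket 20–79 mL/min.
75% of 120 mg = 90 mg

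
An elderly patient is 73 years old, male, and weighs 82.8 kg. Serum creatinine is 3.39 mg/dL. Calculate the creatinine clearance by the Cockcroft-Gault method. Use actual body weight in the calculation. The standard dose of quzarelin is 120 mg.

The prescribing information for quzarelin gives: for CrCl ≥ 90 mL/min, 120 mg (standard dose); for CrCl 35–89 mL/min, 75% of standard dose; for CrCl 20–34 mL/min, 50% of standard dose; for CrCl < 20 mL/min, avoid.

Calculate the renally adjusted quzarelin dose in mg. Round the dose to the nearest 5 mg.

60 mg

CrCl = (140 − 73) × 82.8 / (72 × 3.39) = 5547.6 / 244.08 ≈ 22.7 mL/min
CrCl ≈ 23 mL/min → bracket 20–34 mL/min.
50% of 120 mg = 60 mg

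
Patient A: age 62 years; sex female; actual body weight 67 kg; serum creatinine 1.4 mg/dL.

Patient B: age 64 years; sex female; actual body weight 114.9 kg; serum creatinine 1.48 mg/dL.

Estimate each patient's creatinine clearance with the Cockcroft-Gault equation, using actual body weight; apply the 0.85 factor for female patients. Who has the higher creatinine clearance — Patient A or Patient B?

Patient A: CrCl = (140 − 62) × 67 / (72 × 1.4) × 0.85 = 5226.0 / 100.80 × 0.85 ≈ 44.1 mL/min
Patient B: CrCl = (140 − 64) × 114.9 / (72 × 1.48) × 0.85 = 8732.4 / 106.56 × 0.85 ≈ 69.7 mL/min
44.1 vs 69.7 mL/min → Patient B is higher.

Patient B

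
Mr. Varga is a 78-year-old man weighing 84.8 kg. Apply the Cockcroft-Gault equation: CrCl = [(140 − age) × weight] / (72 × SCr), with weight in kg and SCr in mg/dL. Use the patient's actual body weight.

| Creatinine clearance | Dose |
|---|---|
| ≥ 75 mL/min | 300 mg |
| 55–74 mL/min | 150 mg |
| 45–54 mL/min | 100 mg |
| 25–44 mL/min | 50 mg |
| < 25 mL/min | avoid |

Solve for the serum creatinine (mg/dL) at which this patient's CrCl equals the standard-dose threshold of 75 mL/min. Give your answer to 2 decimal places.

Standard dose requires CrCl ≥ 75 mL/min.
Set (140 − 78) × 84.8 / (72 × SCr) = 75
SCr = (140 − 78) × 84.8 / (72 × 75) = 0.974 mg/dL

0.97 mg/dL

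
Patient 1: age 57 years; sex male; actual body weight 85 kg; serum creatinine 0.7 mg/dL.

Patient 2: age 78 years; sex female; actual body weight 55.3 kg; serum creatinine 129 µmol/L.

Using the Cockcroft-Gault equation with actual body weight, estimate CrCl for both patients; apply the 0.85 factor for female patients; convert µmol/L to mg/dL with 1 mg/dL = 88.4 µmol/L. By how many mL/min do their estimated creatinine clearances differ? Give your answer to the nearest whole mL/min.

Patient 1: CrCl = (140 − 57) × 85 / (72 × 0.7) = 7055.0 / 50.40 ≈ 140.0 mL/min
Patient 2: SCr = 129 / 88.4 = 1.459 mg/dL
Patient 2: CrCl = (140 − 78) × 55.3 / (72 × 1.459) × 0.85 = 3428.6 / 105.05 × 0.85 ≈ 27.7 mL/min
|140.0 − 27.7| = 112.3 mL/min

112 mL/min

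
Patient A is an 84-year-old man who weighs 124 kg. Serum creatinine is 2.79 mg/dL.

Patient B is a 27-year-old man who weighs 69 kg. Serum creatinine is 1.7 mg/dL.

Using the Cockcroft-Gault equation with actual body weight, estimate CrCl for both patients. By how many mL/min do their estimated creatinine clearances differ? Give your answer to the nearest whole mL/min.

Patient A: CrCl = (140 − 84) × 124 / (72 × 2.79) = 6944.0 / 200.88 ≈ 34.6 mL/min
Patient B: CrCl = (140 − 27) × 69 / (72 × 1.7) = 7797.0 / 122.40 ≈ 63.7 mL/min
|34.6 − 63.7| = 29.1 mL/min

29 mL/min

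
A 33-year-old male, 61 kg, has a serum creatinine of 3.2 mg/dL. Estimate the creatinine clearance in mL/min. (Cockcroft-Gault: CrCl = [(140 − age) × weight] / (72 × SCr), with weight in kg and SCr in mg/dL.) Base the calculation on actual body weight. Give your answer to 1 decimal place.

CrCl = (140 − 33) × 61 / (72 × 3.2) = 6527.0 / 230.40 ≈ 28.3 mL/min

28.3 mL/min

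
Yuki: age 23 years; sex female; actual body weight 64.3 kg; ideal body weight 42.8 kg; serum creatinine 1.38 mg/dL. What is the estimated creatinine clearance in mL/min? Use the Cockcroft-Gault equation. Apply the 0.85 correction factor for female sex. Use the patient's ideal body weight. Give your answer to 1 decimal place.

CrCl = (140 − 23) × 42.8 / (72 × 1.38) × 0.85 = 5007.6 / 99.36 × 0.85 ≈ 42.8 mL/min

42.8 mL/min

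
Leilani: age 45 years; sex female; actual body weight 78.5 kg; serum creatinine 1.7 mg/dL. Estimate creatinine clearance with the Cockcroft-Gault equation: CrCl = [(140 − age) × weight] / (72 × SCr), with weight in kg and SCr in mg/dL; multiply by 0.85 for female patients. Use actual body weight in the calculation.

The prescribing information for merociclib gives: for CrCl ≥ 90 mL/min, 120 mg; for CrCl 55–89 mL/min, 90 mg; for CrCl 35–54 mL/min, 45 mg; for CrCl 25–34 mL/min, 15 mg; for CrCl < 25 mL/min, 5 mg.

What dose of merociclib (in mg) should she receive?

CrCl = (140 − 45) × 78.5 / (72 × 1.7) × 0.85 = 7457.5 / 122.40 × 0.85 ≈ 51.8 mL/min
CrCl ≈ 52 mL/min → bracket 35–54 mL/min.
Dose for this bracket: 45 mg.

45 mg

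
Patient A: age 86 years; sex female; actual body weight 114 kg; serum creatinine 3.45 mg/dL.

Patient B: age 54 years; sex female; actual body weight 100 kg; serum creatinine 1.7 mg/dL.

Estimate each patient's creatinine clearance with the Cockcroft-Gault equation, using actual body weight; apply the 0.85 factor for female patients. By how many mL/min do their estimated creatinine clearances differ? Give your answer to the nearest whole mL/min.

39 mL/min

Patient A: CrCl = (140 − 86) × 114 / (72 × 3.45) × 0.85 = 6156.0 / 248.40 × 0.85 ≈ 21.1 mL/min
Patient B: CrCl = (140 − 54) × 100 / (72 × 1.7) × 0.85 = 8600.0 / 122.40 × 0.85 ≈ 59.7 mL/min
|21.1 − 59.7| = 38.6 mL/min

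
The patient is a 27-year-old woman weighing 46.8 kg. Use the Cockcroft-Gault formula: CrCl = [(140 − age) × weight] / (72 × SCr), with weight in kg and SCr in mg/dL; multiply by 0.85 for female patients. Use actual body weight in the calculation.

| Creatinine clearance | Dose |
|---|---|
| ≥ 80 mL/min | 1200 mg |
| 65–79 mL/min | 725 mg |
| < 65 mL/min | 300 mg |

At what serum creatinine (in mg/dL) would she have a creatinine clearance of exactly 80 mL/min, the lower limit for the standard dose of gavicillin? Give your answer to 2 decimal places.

Standard dose requires CrCl ≥ 80 mL/min.
Set (140 − 27) × 46.8 × 0.85 / (72 × SCr) = 80
SCr = (140 − 27) × 46.8 × 0.85 / (72 × 80) = 0.780 mg/dL

0.78 mg/dL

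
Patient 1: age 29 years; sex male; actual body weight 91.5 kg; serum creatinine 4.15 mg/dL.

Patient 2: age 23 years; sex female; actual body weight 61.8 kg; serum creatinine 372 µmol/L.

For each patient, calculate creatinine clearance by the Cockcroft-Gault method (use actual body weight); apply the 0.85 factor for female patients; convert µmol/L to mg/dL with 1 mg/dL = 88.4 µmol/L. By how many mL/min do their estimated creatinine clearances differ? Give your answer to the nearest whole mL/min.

14 mL/min

Patient 1: CrCl = (140 − 29) × 91.5 / (72 × 4.15) = 10156.5 / 298.80 ≈ 34.0 mL/min
Patient 2: SCr = 372 / 88.4 = 4.208 mg/dL
Patient 2: CrCl = (140 − 23) × 61.8 / (72 × 4.208) × 0.85 = 7230.6 / 302.98 × 0.85 ≈ 20.3 mL/min
|34.0 − 20.3| = 13.7 mL/min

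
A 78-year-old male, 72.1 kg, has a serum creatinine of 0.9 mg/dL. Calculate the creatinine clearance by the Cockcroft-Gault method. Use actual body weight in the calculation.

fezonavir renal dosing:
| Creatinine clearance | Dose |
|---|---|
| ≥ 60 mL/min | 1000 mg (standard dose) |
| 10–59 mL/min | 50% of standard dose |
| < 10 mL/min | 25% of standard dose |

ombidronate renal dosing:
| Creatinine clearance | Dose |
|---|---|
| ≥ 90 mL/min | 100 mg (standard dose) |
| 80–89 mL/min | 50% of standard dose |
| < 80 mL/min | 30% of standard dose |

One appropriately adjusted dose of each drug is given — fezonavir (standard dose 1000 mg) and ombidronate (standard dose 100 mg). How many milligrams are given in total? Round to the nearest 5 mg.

1030 mg

CrCl = (140 − 78) × 72.1 / (72 × 0.9) = 4470.2 / 64.80 ≈ 69.0 mL/min
CrCl ≈ 69 mL/min.
fezonavir: ≥ 60 mL/min → 100% of 1000 mg = 1000 mg.
ombidronate: < 80 mL/min → 30% of 100 mg = 30 mg.
Total = 1000 + 30 = 1030 mg.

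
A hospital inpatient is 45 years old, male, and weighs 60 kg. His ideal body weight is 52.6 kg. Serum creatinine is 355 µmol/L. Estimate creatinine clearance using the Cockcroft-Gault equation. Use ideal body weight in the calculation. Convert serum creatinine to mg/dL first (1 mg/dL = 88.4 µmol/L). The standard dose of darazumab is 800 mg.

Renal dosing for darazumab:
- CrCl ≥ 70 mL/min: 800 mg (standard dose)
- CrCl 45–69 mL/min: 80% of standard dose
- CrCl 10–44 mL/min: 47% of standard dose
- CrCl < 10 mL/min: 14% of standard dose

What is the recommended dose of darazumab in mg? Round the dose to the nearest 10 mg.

SCr = 355 / 88.4 = 4.016 mg/dL
CrCl = (140 − 45) × 52.6 / (72 × 4.016) = 4997.0 / 289.15 ≈ 17.3 mL/min
CrCl ≈ 17 mL/min → bracket 10–44 mL/min.
47% of 800 mg = 376 mg → 380 mg

380 mg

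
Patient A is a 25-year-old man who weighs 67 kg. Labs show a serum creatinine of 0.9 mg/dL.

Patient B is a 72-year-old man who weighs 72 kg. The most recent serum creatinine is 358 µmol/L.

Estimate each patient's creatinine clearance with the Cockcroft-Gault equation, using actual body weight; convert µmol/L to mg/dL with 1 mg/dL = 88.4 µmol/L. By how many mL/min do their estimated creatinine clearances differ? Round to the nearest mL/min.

Patient A: CrCl = (140 − 25) × 67 / (72 × 0.9) = 7705.0 / 64.80 ≈ 118.9 mL/min
Patient B: SCr = 358 / 88.4 = 4.05 mg/dL
Patient B: CrCl = (140 − 72) × 72 / (72 × 4.05) = 4896.0 / 291.60 ≈ 16.8 mL/min
|118.9 − 16.8| = 102.1 mL/min

102 mL/min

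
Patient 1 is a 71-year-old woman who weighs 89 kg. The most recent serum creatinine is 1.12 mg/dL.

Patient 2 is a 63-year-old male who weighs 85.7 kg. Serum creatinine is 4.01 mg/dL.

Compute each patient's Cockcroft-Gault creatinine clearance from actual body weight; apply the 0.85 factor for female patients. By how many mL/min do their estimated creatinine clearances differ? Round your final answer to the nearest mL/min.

42 mL/min

Patient 1: CrCl = (140 − 71) × 89 / (72 × 1.12) × 0.85 = 6141.0 / 80.64 × 0.85 ≈ 64.7 mL/min
Patient 2: CrCl = (140 − 63) × 85.7 / (72 × 4.01) = 6598.9 / 288.72 ≈ 22.9 mL/min
|64.7 − 22.9| = 41.8 mL/min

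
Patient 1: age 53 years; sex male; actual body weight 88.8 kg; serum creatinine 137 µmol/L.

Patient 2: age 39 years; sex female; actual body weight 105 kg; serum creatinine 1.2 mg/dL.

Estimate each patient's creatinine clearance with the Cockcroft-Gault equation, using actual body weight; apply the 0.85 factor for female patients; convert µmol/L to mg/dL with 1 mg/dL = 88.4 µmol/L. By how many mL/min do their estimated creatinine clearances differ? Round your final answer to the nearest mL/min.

Patient 1: SCr = 137 / 88.4 = 1.55 mg/dL
Patient 1: CrCl = (140 − 53) × 88.8 / (72 × 1.55) = 7725.6 / 111.60 ≈ 69.2 mL/min
Patient 2: CrCl = (140 − 39) × 105 / (72 × 1.2) × 0.85 = 10605.0 / 86.40 × 0.85 ≈ 104.3 mL/min
|69.2 − 104.3| = 35.1 mL/min

35 mL/min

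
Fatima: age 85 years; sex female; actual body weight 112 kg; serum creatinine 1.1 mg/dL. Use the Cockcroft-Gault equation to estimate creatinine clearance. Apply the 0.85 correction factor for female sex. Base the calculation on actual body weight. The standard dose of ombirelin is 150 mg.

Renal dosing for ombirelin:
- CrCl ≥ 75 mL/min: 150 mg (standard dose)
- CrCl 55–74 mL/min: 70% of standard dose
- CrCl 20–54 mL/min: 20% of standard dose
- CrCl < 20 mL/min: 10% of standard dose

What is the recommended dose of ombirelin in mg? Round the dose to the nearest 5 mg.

CrCl = (140 − 85) × 112 / (72 × 1.1) × 0.85 = 6160.0 / 79.20 × 0.85 ≈ 66.1 mL/min
CrCl ≈ 66 mL/min → bracket 55–74 mL/min.
70% of 150 mg = 105 mg

105 mg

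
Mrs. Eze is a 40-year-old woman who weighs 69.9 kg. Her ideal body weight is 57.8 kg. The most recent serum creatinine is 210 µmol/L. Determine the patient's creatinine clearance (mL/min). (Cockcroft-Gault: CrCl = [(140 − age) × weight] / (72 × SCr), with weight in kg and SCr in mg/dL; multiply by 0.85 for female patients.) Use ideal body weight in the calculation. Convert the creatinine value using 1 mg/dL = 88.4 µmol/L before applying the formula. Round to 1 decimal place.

28.7 mL/min

SCr = 210 / 88.4 = 2.376 mg/dL
CrCl = (140 − 40) × 57.8 / (72 × 2.376) × 0.85 = 5780.0 / 171.07 × 0.85 ≈ 28.7 mL/min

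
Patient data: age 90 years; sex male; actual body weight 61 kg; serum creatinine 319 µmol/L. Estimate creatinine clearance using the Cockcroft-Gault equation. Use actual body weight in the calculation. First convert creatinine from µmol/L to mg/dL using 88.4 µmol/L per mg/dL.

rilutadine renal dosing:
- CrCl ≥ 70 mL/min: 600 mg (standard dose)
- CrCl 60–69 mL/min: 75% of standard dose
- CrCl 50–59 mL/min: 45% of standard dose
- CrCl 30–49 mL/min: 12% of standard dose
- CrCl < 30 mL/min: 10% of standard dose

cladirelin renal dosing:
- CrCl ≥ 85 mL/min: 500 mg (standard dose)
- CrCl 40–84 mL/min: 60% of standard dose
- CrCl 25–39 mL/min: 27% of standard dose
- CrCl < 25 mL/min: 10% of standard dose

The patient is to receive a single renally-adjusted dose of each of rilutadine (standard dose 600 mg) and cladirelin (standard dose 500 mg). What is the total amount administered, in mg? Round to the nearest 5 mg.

SCr = 319 / 88.4 = 3.609 mg/dL
CrCl = (140 − 90) × 61 / (72 × 3.609) = 3050.0 / 259.85 ≈ 11.7 mL/min
CrCl ≈ 12 mL/min.
rilutadine: < 30 mL/min → 10% of 600 mg = 60 mg.
cladirelin: < 25 mL/min → 10% of 500 mg = 50 mg.
Total = 60 + 50 = 110 mg.

110 mg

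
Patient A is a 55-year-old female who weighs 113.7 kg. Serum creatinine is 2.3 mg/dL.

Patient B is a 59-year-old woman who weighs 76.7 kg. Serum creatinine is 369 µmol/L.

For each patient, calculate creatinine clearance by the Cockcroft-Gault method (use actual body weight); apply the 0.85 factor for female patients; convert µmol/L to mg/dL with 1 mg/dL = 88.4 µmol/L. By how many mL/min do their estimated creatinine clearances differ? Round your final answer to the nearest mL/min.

Patient A: CrCl = (140 − 55) × 113.7 / (72 × 2.3) × 0.85 = 9664.5 / 165.60 × 0.85 ≈ 49.6 mL/min
Patient B: SCr = 369 / 88.4 = 4.174 mg/dL
Patient B: CrCl = (140 − 59) × 76.7 / (72 × 4.174) × 0.85 = 6212.7 / 300.53 × 0.85 ≈ 17.6 mL/min
|49.6 − 17.6| = 32.0 mL/min

32 mL/min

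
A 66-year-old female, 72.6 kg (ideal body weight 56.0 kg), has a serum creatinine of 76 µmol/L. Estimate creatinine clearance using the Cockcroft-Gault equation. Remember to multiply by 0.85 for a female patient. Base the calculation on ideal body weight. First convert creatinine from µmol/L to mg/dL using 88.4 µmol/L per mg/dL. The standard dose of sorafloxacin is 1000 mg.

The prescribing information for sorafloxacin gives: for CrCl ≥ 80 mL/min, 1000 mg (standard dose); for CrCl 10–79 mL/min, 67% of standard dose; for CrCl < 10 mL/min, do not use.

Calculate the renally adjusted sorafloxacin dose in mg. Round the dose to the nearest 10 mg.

SCr = 76 / 88.4 = 0.86 mg/dL
CrCl = (140 − 66) × 56 / (72 × 0.86) × 0.85 = 4144.0 / 61.92 × 0.85 ≈ 56.9 mL/min
CrCl ≈ 57 mL/min → bracket 10–79 mL/min.
67% of 1000 mg = 670 mg

670 mg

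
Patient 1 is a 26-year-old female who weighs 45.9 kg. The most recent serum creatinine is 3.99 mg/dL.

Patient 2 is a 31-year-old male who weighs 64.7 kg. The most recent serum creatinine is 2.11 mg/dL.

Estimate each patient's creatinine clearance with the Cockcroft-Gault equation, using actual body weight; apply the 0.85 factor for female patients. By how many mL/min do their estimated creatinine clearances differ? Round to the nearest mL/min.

31 mL/min

Patient 1: CrCl = (140 − 26) × 45.9 / (72 × 3.99) × 0.85 = 5232.6 / 287.28 × 0.85 ≈ 15.5 mL/min
Patient 2: CrCl = (140 − 31) × 64.7 / (72 × 2.11) = 7052.3 / 151.92 ≈ 46.4 mL/min
|15.5 − 46.4| = 30.9 mL/min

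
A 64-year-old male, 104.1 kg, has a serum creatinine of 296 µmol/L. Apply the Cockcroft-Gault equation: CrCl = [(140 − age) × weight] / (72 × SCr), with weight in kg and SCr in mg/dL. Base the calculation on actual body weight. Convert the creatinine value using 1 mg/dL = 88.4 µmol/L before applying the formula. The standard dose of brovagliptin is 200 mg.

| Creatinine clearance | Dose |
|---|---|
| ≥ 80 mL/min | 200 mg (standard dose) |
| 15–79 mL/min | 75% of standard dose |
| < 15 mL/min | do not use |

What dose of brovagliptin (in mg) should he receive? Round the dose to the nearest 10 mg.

SCr = 296 / 88.4 = 3.348 mg/dL
CrCl = (140 − 64) × 104.1 / (72 × 3.348) = 7911.6 / 241.06 ≈ 32.8 mL/min
CrCl ≈ 33 mL/min → bracket 15–79 mL/min.
75% of 200 mg = 150 mg

150 mg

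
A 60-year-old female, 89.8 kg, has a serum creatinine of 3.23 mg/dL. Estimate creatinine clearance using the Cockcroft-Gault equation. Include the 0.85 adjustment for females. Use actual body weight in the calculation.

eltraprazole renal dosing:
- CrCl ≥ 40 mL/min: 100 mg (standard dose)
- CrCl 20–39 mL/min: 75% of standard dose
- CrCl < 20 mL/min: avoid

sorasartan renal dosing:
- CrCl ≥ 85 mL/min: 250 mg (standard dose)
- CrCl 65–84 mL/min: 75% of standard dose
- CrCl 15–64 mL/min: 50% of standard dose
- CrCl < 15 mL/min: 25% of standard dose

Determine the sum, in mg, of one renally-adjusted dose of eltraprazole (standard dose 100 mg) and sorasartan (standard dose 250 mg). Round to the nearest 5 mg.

200 mg

CrCl = (140 − 60) × 89.8 / (72 × 3.23) × 0.85 = 7184.0 / 232.56 × 0.85 ≈ 26.3 mL/min
CrCl ≈ 26 mL/min.
eltraprazole: 20–39 mL/min → 75% of 100 mg = 75 mg.
sorasartan: 15–64 mL/min → 50% of 250 mg = 125 mg.
Total = 75 + 125 = 200 mg.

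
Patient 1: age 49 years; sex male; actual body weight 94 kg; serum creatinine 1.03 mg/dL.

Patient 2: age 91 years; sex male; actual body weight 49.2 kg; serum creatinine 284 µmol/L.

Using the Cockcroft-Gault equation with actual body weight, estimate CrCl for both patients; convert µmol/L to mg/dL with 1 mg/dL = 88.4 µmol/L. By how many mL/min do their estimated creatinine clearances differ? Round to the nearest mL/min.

Patient 1: CrCl = (140 − 49) × 94 / (72 × 1.03) = 8554.0 / 74.16 ≈ 115.3 mL/min
Patient 2: SCr = 284 / 88.4 = 3.213 mg/dL
Patient 2: CrCl = (140 − 91) × 49.2 / (72 × 3.213) = 2410.8 / 231.34 ≈ 10.4 mL/min
|115.3 − 10.4| = 104.9 mL/min

105 mL/min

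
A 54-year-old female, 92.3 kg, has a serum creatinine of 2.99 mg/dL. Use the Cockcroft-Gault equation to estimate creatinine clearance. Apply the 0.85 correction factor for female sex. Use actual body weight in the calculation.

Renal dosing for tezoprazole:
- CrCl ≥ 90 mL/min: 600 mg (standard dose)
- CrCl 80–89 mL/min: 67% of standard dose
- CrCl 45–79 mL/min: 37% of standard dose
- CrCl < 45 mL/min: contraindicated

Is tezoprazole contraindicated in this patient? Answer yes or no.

yes

CrCl = (140 − 54) × 92.3 / (72 × 2.99) × 0.85 = 7937.8 / 215.28 × 0.85 ≈ 31.3 mL/min
CrCl ≈ 31 mL/min, which is < 45 mL/min.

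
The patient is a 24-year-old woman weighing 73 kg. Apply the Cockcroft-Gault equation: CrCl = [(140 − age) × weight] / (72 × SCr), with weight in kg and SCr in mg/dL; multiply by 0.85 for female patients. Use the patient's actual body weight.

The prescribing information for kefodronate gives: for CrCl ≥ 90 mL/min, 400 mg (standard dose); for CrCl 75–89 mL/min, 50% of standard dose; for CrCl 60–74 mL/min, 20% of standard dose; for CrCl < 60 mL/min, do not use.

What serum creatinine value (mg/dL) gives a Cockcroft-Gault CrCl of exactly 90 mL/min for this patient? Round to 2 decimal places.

1.11 mg/dL

Standard dose requires CrCl ≥ 90 mL/min.
Set (140 − 24) × 73 × 0.85 / (72 × SCr) = 90
SCr = (140 − 24) × 73 × 0.85 / (72 × 90) = 1.111 mg/dL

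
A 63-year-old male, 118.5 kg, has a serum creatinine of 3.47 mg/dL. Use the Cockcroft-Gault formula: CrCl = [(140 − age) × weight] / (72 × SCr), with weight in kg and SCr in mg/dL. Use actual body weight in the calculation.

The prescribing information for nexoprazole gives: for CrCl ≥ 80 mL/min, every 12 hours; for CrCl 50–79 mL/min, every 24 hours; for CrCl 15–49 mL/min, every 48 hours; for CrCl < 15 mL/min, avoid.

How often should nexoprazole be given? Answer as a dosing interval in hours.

every 48 hours

CrCl = (140 − 63) × 118.5 / (72 × 3.47) = 9124.5 / 249.84 ≈ 36.5 mL/min
CrCl ≈ 37 mL/min → bracket 15–49 mL/min → every 48 hours.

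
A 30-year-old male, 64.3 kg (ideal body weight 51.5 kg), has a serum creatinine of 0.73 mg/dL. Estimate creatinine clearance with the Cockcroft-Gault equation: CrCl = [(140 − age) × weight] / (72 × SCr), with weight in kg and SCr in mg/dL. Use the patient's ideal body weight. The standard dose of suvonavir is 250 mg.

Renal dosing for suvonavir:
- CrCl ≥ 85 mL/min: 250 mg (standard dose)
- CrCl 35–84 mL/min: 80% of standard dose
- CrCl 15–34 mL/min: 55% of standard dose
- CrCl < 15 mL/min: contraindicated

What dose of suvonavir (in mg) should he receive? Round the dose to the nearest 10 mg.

250 mg

CrCl = (140 − 30) × 51.5 / (72 × 0.73) = 5665.0 / 52.56 ≈ 107.8 mL/min
CrCl ≈ 108 mL/min → bracket ≥ 85 mL/min.
100% of 250 mg = 250 mg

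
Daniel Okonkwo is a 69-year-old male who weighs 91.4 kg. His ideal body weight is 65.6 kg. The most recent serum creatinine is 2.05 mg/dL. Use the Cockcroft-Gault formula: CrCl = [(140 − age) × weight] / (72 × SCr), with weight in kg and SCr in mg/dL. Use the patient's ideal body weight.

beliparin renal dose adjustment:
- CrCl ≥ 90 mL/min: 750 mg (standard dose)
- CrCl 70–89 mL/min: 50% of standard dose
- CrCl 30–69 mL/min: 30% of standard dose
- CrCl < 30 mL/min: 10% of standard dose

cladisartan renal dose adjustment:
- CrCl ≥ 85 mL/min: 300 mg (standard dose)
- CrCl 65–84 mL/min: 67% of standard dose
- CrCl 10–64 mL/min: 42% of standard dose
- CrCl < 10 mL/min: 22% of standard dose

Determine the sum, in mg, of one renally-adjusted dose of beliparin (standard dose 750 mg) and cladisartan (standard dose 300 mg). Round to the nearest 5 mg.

CrCl = (140 − 69) × 65.6 / (72 × 2.05) = 4657.6 / 147.60 ≈ 31.6 mL/min
CrCl ≈ 32 mL/min.
beliparin: 30–69 mL/min → 30% of 750 mg = 225 mg.
cladisartan: 10–64 mL/min → 42% of 300 mg = 126 mg.
Total = 225 + 126 = 351 mg.

350 mg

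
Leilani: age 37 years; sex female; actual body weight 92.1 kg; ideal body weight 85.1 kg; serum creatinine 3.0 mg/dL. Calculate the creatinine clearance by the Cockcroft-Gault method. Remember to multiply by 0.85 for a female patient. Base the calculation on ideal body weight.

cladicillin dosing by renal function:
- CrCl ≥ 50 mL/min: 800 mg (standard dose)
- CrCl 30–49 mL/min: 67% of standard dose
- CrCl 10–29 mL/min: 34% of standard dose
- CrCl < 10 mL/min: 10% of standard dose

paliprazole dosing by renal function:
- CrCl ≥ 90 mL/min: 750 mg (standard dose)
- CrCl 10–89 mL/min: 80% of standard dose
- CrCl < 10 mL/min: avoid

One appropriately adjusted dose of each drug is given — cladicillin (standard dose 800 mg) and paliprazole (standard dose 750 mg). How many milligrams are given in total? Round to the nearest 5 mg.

1135 mg

CrCl = (140 − 37) × 85.1 / (72 × 3) × 0.85 = 8765.3 / 216.00 × 0.85 ≈ 34.5 mL/min
CrCl ≈ 34 mL/min.
cladicillin: 30–49 mL/min → 67% of 800 mg = 536 mg.
paliprazole: 10–89 mL/min → 80% of 750 mg = 600 mg.
Total = 536 + 600 = 1136 mg.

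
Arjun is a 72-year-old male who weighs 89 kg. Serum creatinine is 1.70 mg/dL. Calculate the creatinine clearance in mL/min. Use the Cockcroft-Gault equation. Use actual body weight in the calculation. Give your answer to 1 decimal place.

CrCl = (140 − 72) × 89 / (72 × 1.7) = 6052.0 / 122.40 ≈ 49.4 mL/min

49.4 mL/min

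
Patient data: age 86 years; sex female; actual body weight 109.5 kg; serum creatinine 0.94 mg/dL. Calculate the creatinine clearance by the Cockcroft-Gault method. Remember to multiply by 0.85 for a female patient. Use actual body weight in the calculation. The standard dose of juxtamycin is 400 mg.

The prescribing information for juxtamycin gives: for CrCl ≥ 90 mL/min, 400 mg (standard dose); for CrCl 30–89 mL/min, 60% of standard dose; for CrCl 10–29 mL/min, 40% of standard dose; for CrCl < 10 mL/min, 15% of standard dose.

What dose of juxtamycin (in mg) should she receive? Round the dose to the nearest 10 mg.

240 mg

CrCl = (140 − 86) × 109.5 / (72 × 0.94) × 0.85 = 5913.0 / 67.68 × 0.85 ≈ 74.3 mL/min
CrCl ≈ 74 mL/min → bracket 30–89 mL/min.
60% of 400 mg = 240 mg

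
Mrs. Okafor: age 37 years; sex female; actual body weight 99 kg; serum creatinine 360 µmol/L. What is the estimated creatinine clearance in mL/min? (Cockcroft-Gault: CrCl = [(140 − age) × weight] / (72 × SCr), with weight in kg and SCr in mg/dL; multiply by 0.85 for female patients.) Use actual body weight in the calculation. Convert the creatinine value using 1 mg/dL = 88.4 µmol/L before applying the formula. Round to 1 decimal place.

29.6 mL/min

SCr = 360 / 88.4 = 4.072 mg/dL
CrCl = (140 − 37) × 99 / (72 × 4.072) × 0.85 = 10197.0 / 293.18 × 0.85 ≈ 29.6 mL/min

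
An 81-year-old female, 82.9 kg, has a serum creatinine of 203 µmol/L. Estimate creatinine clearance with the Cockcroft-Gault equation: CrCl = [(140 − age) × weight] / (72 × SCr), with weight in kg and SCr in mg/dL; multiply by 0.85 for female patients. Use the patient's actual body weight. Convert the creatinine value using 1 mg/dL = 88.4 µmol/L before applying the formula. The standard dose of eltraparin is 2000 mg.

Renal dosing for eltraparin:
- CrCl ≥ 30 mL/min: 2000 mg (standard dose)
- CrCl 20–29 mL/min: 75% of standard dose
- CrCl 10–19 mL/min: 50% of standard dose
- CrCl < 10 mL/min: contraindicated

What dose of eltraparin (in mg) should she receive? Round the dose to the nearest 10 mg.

1500 mg

SCr = 203 / 88.4 = 2.296 mg/dL
CrCl = (140 − 81) × 82.9 / (72 × 2.296) × 0.85 = 4891.1 / 165.31 × 0.85 ≈ 25.1 mL/min
CrCl ≈ 25 mL/min → bracket 20–29 mL/min.
75% of 2000 mg = 1500 mg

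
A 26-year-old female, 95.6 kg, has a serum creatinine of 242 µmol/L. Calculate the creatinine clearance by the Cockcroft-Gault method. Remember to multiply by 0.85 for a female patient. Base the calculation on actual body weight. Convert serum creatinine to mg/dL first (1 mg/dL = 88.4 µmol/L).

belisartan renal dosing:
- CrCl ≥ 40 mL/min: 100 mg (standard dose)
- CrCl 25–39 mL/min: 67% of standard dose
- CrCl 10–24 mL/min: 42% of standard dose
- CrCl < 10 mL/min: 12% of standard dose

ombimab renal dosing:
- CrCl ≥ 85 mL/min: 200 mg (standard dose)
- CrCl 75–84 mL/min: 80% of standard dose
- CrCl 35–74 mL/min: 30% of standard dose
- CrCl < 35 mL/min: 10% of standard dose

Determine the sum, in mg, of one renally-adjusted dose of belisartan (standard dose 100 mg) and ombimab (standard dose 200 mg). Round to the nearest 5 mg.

160 mg

SCr = 242 / 88.4 = 2.738 mg/dL
CrCl = (140 − 26) × 95.6 / (72 × 2.738) × 0.85 = 10898.4 / 197.14 × 0.85 ≈ 47.0 mL/min
CrCl ≈ 47 mL/min.
belisartan: ≥ 40 mL/min → 100% of 100 mg = 100 mg.
ombimab: 35–74 mL/min → 30% of 200 mg = 60 mg.
Total = 100 + 60 = 160 mg.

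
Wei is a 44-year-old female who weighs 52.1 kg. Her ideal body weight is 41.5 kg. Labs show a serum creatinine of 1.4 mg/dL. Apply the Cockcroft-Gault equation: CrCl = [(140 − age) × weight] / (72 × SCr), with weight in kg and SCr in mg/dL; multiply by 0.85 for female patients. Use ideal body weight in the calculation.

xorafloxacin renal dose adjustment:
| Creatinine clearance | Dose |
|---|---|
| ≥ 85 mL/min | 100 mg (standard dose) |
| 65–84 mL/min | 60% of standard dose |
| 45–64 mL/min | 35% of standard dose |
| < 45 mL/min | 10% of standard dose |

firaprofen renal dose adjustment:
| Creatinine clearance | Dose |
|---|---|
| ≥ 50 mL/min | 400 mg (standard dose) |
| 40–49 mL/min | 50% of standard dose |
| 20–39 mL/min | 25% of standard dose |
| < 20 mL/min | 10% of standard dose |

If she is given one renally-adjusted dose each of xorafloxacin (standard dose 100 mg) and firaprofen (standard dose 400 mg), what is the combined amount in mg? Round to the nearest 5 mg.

110 mg

CrCl = (140 − 44) × 41.5 / (72 × 1.4) × 0.85 = 3984.0 / 100.80 × 0.85 ≈ 33.6 mL/min
CrCl ≈ 34 mL/min.
xorafloxacin: < 45 mL/min → 10% of 100 mg = 10 mg.
firaprofen: 20–39 mL/min → 25% of 400 mg = 100 mg.
Total = 10 + 100 = 110 mg.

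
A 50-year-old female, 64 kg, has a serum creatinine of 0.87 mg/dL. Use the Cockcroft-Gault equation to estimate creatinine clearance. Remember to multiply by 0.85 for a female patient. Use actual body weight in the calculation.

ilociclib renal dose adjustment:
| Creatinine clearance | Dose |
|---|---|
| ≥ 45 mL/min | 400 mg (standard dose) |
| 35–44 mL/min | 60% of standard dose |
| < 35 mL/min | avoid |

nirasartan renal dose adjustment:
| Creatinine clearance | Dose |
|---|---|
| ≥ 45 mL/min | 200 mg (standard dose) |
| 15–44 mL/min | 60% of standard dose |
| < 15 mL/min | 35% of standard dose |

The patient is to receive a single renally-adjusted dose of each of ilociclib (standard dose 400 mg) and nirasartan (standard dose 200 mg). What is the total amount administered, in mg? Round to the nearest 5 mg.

600 mg

CrCl = (140 − 50) × 64 / (72 × 0.87) × 0.85 = 5760.0 / 62.64 × 0.85 ≈ 78.2 mL/min
CrCl ≈ 78 mL/min.
ilociclib: ≥ 45 mL/min → 100% of 400 mg = 400 mg.
nirasartan: ≥ 45 mL/min → 100% of 200 mg = 200 mg.
Total = 400 + 200 = 600 mg.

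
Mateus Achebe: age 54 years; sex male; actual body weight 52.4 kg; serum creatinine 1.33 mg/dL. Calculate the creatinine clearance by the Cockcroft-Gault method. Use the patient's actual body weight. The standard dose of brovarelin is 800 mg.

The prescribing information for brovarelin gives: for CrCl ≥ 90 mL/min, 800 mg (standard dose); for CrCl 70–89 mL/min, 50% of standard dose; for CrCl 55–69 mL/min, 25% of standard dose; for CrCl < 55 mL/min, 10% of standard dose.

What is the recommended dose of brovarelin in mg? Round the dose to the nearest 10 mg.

80 mg

CrCl = (140 − 54) × 52.4 / (72 × 1.33) = 4506.4 / 95.76 ≈ 47.1 mL/min
CrCl ≈ 47 mL/min → bracket < 55 mL/min.
10% of 800 mg = 80 mg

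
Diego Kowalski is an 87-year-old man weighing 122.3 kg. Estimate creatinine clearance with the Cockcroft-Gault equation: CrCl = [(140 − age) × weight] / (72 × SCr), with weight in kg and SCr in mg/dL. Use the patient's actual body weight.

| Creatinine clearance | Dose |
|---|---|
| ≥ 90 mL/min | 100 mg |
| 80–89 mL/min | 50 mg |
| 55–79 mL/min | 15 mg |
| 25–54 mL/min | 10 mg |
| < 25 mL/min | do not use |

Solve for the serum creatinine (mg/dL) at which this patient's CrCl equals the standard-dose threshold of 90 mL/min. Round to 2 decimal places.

Standard dose requires CrCl ≥ 90 mL/min.
Set (140 − 87) × 122.3 / (72 × SCr) = 90
SCr = (140 − 87) × 122.3 / (72 × 90) = 1.000 mg/dL

1.00 mg/dL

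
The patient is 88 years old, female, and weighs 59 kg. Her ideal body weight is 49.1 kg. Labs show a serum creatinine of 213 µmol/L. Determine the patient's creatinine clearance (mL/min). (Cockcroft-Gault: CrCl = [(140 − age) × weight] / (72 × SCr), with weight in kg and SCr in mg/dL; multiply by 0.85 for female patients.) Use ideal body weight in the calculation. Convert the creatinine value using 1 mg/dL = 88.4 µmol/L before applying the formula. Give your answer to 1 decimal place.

12.5 mL/min

SCr = 213 / 88.4 = 2.41 mg/dL
CrCl = (140 − 88) × 49.1 / (72 × 2.41) × 0.85 = 2553.2 / 173.52 × 0.85 ≈ 12.5 mL/min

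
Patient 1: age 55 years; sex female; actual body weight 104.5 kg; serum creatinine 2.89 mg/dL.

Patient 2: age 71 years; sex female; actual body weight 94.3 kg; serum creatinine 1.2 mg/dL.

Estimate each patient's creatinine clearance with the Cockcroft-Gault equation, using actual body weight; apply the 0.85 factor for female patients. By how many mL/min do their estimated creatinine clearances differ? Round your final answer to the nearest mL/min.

Patient 1: CrCl = (140 − 55) × 104.5 / (72 × 2.89) × 0.85 = 8882.5 / 208.08 × 0.85 ≈ 36.3 mL/min
Patient 2: CrCl = (140 − 71) × 94.3 / (72 × 1.2) × 0.85 = 6506.7 / 86.40 × 0.85 ≈ 64.0 mL/min
|36.3 − 64.0| = 27.7 mL/min

28 mL/min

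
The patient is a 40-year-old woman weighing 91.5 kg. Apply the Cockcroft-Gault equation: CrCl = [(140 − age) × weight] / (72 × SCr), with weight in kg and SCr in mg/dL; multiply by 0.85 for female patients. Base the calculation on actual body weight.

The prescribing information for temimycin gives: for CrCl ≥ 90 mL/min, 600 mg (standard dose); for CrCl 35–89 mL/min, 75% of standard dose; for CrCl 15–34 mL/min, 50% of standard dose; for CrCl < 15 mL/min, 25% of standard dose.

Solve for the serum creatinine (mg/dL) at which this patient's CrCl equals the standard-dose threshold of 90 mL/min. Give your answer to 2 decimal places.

1.20 mg/dL

Standard dose requires CrCl ≥ 90 mL/min.
Set (140 − 40) × 91.5 × 0.85 / (72 × SCr) = 90
SCr = (140 − 40) × 91.5 × 0.85 / (72 × 90) = 1.200 mg/dL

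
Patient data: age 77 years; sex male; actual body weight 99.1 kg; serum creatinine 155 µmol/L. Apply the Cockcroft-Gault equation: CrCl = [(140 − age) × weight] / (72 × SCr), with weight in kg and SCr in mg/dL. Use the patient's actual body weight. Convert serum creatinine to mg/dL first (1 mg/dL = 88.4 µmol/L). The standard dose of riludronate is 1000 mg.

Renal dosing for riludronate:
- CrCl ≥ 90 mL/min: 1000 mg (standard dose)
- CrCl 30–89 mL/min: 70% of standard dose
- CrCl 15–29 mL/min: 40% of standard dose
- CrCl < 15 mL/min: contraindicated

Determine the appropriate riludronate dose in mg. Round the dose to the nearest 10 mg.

SCr = 155 / 88.4 = 1.753 mg/dL
CrCl = (140 − 77) × 99.1 / (72 × 1.753) = 6243.3 / 126.22 ≈ 49.5 mL/min
CrCl ≈ 49 mL/min → bracket 30–89 mL/min.
70% of 1000 mg = 700 mg

700 mg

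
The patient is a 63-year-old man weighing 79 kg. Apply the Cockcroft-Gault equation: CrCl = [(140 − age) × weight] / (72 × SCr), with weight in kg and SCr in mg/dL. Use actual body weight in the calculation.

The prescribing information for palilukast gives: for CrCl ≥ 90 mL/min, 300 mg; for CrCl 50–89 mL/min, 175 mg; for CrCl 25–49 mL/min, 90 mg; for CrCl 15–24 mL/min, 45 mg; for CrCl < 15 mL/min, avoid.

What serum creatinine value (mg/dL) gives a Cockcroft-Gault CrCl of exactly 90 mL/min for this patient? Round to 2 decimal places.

Standard dose requires CrCl ≥ 90 mL/min.
Set (140 − 63) × 79 / (72 × SCr) = 90
SCr = (140 − 63) × 79 / (72 × 90) = 0.939 mg/dL

0.94 mg/dL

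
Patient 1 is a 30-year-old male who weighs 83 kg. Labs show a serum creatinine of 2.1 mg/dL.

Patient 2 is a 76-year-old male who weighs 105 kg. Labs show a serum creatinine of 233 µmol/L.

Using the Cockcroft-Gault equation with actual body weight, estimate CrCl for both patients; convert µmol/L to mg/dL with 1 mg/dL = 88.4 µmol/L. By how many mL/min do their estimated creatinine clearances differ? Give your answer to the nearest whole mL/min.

25 mL/min

Patient 1: CrCl = (140 − 30) × 83 / (72 × 2.1) = 9130.0 / 151.20 ≈ 60.4 mL/min
Patient 2: SCr = 233 / 88.4 = 2.636 mg/dL
Patient 2: CrCl = (140 − 76) × 105 / (72 × 2.636) = 6720.0 / 189.79 ≈ 35.4 mL/min
|60.4 − 35.4| = 25.0 mL/min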